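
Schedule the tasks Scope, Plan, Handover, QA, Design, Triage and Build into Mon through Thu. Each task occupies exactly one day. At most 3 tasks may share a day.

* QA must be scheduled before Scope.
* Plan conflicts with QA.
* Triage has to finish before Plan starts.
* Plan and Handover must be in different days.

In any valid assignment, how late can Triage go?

Downstream work caps Triage at Wed.
Triage at Wed is achievable: Scope -> Tue; Handover -> Mon; Design -> Mon; Triage -> Wed; QA -> Mon; Build -> Tue; Plan -> Thu.

Wed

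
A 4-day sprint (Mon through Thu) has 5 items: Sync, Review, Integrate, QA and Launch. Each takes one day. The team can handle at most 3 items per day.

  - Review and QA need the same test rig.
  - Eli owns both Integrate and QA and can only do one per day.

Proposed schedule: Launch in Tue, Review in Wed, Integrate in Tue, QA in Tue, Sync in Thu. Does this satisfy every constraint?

Eli owns both Integrate and QA and can only do one per day — violated.
The team can handle at most 3 items per day — holds.
Review and QA need the same test rig — holds.

No — it violates: Eli owns both Integrate and QA and can only do one per day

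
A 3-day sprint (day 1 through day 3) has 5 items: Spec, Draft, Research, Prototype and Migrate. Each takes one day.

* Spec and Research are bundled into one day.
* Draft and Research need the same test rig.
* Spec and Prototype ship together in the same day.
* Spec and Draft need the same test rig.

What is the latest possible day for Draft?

Draft at day 3 is achievable: Migrate in day 1, Draft in day 3, Prototype in day 1, Research in day 1, Spec in day 1.

day 3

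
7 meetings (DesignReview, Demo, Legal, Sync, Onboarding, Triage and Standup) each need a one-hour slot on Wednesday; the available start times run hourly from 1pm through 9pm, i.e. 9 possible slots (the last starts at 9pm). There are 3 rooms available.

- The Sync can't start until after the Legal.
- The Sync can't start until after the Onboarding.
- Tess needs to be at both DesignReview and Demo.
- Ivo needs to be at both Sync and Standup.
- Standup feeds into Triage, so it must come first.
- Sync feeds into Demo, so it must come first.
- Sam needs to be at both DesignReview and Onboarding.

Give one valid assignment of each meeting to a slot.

Sync -> 2pm; Standup -> 1pm; Demo -> 3pm; DesignReview -> 2pm; Triage -> 2pm; Onboarding -> 1pm; Legal -> 1pm

Checking: Sync(2pm) before Demo(3pm); Standup(1pm) before Triage(2pm); Onboarding(1pm) before Sync(2pm); Legal(1pm) before Sync(2pm); DesignReview(2pm) != Onboarding(1pm); DesignReview(2pm) != Demo(3pm); Sync(2pm) != Standup(1pm); max 3 per slot (cap 3).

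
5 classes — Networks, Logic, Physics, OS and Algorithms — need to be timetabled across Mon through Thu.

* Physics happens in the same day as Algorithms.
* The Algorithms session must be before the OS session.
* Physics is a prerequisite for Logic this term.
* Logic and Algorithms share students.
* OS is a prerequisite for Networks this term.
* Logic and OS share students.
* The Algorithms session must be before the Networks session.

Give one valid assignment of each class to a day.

OS=Tue; Networks=Wed; Logic=Wed; Physics=Mon; Algorithms=Mon

Checking: Algorithms(Mon) before Networks(Wed); OS(Tue) before Networks(Wed); Algorithms(Mon) before OS(Tue); Physics(Mon) before Logic(Wed); Logic(Wed) != OS(Tue); Logic(Wed) != Algorithms(Mon); Physics = Algorithms = Mon.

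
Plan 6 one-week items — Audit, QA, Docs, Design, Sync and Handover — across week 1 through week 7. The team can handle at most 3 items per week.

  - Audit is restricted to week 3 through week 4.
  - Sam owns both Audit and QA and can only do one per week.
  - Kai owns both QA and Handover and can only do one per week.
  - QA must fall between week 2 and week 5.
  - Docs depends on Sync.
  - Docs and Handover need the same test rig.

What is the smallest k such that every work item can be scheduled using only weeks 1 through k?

The precedence chain requires at least 2 distinct weeks.
With at most 3 per week and 6 work items, at least 2 weeks are needed.
Audit can't be placed before week 3, so the schedule must run through at least week 3.
3 works (last occupied week: week 3): for example Audit in week 3, Design in week 1, Sync in week 1, Handover in week 1, QA in week 2, Docs in week 2.

3 weeks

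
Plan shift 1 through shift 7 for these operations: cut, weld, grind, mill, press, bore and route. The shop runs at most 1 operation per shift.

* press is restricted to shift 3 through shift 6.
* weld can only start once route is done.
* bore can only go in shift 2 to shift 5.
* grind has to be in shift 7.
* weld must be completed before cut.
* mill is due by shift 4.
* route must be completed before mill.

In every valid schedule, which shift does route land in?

shift 1

Downstream work caps route at shift 3.
So route is pinned to shift 1.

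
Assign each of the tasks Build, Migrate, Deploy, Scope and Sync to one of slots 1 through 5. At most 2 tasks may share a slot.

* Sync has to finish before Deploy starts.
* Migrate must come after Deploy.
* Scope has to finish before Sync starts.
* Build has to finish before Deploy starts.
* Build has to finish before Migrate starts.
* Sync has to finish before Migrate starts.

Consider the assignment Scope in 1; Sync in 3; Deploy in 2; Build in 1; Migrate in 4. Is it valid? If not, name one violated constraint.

No — it violates: Sync has to finish before Deploy starts

Migrate must come after Deploy — holds.
Scope has to finish before Sync starts — holds.
Build has to finish before Migrate starts — holds.
At most 2 tasks may share a slot — holds.
Build has to finish before Deploy starts — holds.
Sync has to finish before Migrate starts — holds.
Sync has to finish before Deploy starts — violated.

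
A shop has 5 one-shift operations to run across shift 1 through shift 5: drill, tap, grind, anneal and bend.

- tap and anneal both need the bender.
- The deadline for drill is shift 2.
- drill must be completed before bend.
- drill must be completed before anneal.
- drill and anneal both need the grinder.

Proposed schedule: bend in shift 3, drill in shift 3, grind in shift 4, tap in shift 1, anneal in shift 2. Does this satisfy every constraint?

No. The deadline for drill is shift 2 is not satisfied.

drill and anneal both need the grinder — holds.
The deadline for drill is shift 2 — violated.
drill must be completed before bend — violated.
drill must be completed before anneal — violated.
tap and anneal both need the bender — holds.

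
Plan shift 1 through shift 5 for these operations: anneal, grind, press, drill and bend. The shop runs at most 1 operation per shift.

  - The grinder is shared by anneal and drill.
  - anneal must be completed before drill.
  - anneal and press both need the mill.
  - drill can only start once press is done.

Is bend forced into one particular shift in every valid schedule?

bend can be shift 1 (e.g. grind -> shift 5; drill -> shift 4; anneal -> shift 2; bend -> shift 1; press -> shift 3) or shift 2 (e.g. grind -> shift 5; drill -> shift 4; anneal -> shift 1; bend -> shift 2; press -> shift 3).

No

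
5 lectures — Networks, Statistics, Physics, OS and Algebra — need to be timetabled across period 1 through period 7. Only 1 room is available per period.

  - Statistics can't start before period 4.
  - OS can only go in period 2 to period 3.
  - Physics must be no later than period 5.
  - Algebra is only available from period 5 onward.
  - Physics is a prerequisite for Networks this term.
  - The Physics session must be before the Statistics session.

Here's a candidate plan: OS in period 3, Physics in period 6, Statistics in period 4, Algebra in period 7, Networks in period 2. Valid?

Statistics can't start before period 4 — holds.
Only 1 room is available per period — holds.
Physics is a prerequisite for Networks this term — violated.
Physics must be no later than period 5 — violated.
Algebra is only available from period 5 onward — holds.
OS can only go in period 2 to period 3 — holds.
The Physics session must be before the Statistics session — violated.

No. Physics is a prerequisite for Networks this term is not satisfied.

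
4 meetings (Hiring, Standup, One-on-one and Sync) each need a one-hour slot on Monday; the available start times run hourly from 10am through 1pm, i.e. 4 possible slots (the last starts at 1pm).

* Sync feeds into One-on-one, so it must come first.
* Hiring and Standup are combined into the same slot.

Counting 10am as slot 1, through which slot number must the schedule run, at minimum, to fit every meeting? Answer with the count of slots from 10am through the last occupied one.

2

The precedence chain requires at least 2 distinct slots.
2 works (last occupied slot: 11am): for example Sync in 10am; Hiring in 10am; Standup in 10am; One-on-one in 11am.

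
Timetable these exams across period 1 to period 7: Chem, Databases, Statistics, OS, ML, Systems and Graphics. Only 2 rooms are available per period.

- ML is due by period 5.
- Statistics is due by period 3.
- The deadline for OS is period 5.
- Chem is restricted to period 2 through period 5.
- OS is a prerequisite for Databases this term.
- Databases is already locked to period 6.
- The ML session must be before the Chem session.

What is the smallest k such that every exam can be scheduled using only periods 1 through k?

The precedence chain requires at least 2 distinct periods.
With at most 2 per period and 7 exams, at least 4 periods are needed.
Databases can't be placed before period 6, so the schedule must run through at least period 6.
6 works (last occupied period: period 6): for example Chem in period 2; ML in period 1; Statistics in period 1; Systems in period 3; Databases in period 6; OS in period 2; Graphics in period 3.

6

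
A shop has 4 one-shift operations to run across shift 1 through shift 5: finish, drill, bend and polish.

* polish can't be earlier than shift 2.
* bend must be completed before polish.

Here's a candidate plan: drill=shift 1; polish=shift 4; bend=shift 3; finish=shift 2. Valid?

polish can't be earlier than shift 2 — holds.
bend must be completed before polish — holds.

Yes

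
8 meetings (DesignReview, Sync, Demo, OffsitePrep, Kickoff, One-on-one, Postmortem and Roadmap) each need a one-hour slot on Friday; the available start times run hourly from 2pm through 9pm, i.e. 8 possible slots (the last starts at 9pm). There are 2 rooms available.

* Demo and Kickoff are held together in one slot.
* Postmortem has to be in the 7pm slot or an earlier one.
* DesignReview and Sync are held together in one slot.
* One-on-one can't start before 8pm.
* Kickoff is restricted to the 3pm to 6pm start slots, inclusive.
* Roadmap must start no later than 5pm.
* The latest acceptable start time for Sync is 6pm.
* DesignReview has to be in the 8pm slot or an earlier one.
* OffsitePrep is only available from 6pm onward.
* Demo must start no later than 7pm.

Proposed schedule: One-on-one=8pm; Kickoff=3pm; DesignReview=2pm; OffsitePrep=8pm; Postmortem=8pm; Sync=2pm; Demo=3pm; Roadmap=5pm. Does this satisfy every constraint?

Kickoff is restricted to the 3pm to 6pm start slots, inclusive — holds.
Postmortem has to be in the 7pm slot or an earlier one — violated.
Demo must start no later than 7pm — holds.
Demo and Kickoff are held together in one slot — holds.
One-on-one can't start before 8pm — holds.
The latest acceptable start time for Sync is 6pm — holds.
OffsitePrep is only available from 6pm onward — holds.
Roadmap must start no later than 5pm — holds.
There are 2 rooms available — violated.
DesignReview and Sync are held together in one slot — holds.
DesignReview has to be in the 8pm slot or an earlier one — holds.

Invalid. Postmortem has to be in the 7pm slot or an earlier one.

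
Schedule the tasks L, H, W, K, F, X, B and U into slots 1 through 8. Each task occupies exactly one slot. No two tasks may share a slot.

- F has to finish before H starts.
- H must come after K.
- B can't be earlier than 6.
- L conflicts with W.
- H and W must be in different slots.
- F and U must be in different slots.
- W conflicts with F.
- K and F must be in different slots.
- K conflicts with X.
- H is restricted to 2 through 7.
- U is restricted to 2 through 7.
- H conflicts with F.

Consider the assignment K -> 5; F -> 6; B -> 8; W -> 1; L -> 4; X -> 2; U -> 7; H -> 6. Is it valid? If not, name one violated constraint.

F has to finish before H starts — violated.
F and U must be in different slots — holds.
H is restricted to 2 through 7 — holds.
L conflicts with W — holds.
H must come after K — holds.
K conflicts with X — holds.
U is restricted to 2 through 7 — holds.
H and W must be in different slots — holds.
No two tasks may share a slot — violated.
W conflicts with F — holds.
H conflicts with F — violated.
K and F must be in different slots — holds.
B can't be earlier than 6 — holds.

Invalid. H conflicts with F.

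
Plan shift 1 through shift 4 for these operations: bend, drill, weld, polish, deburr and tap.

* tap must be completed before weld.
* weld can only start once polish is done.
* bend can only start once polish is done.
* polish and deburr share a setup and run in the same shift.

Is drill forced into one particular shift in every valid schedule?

drill can be shift 1 (e.g. deburr=shift 1, weld=shift 2, bend=shift 2, tap=shift 1, polish=shift 1, drill=shift 1) or shift 2 (e.g. tap in shift 1, bend in shift 2, polish in shift 1, weld in shift 2, deburr in shift 1, drill in shift 2).

No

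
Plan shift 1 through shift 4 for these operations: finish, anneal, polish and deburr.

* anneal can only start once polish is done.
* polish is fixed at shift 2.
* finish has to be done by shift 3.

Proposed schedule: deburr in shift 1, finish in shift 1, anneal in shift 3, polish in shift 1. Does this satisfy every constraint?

No. polish is fixed at shift 2 is not satisfied.

polish is fixed at shift 2 — violated.
finish has to be done by shift 3 — holds.
anneal can only start once polish is done — holds.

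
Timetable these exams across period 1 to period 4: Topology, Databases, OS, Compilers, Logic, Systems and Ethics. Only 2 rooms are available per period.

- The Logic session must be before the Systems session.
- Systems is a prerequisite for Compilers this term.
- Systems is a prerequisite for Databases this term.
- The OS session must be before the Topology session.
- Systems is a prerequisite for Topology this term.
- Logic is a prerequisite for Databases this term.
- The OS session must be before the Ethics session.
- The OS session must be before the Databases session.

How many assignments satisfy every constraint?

Splitting on Topology: it can be period 3 (9), period 4 (9). Listing each branch's schedules as (Databases, OS, Compilers, Logic, Systems, Ethics) by period number:
Topology=period 3: (3,1,4,1,2,2) (3,1,4,1,2,4) (3,2,4,1,2,4) (4,1,3,1,2,2) (4,1,3,1,2,4) (4,1,4,1,2,2) (4,1,4,1,2,3) (4,2,3,1,2,4) (4,2,4,1,2,3) — 9.
Topology=period 4: (3,1,3,1,2,2) (3,1,3,1,2,4) (3,1,4,1,2,2) (3,1,4,1,2,3) (3,2,3,1,2,4) (3,2,4,1,2,3) (4,1,3,1,2,2) (4,1,3,1,2,3) (4,2,3,1,2,3) — 9.
Summing: 9 + 9 = 18.

18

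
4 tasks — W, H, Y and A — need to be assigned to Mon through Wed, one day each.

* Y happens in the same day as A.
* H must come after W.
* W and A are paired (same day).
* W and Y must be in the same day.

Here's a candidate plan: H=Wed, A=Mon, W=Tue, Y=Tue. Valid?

No. Y happens in the same day as A is not satisfied.

W and A are paired (same day) — violated.
Y happens in the same day as A — violated.
H must come after W — holds.
W and Y must be in the same day — holds.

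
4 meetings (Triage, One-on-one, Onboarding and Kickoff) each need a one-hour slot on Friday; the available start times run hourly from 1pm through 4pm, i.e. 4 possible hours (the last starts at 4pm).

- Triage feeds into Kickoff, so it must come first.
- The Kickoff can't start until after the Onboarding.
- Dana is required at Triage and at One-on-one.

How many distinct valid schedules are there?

42

Splitting on Triage: it can be 1pm (18), 2pm (15), 3pm (9). Listing each branch's schedules as (One-on-one, Onboarding, Kickoff):
Triage=1pm: (2pm,1pm,2pm) (2pm,1pm,3pm) (2pm,1pm,4pm) (2pm,2pm,3pm) (2pm,2pm,4pm) (2pm,3pm,4pm) (3pm,1pm,2pm) (3pm,1pm,3pm) (3pm,1pm,4pm) (3pm,2pm,3pm) (3pm,2pm,4pm) (3pm,3pm,4pm) (4pm,1pm,2pm) (4pm,1pm,3pm) (4pm,1pm,4pm) (4pm,2pm,3pm) (4pm,2pm,4pm) (4pm,3pm,4pm) — 18.
Triage=2pm: (1pm,1pm,3pm) (1pm,1pm,4pm) (1pm,2pm,3pm) (1pm,2pm,4pm) (1pm,3pm,4pm) (3pm,1pm,3pm) (3pm,1pm,4pm) (3pm,2pm,3pm) (3pm,2pm,4pm) (3pm,3pm,4pm) (4pm,1pm,3pm) (4pm,1pm,4pm) (4pm,2pm,3pm) (4pm,2pm,4pm) (4pm,3pm,4pm) — 15.
Triage=3pm: (1pm,1pm,4pm) (1pm,2pm,4pm) (1pm,3pm,4pm) (2pm,1pm,4pm) (2pm,2pm,4pm) (2pm,3pm,4pm) (4pm,1pm,4pm) (4pm,2pm,4pm) (4pm,3pm,4pm) — 9.
Summing: 18 + 15 + 9 = 42.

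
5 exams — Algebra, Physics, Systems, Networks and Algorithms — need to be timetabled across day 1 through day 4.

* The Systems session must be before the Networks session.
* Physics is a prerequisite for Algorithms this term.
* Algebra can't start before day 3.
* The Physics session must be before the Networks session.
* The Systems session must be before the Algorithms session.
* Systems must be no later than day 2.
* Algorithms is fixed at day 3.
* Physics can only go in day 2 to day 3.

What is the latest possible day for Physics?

Physics is available from day 2; Physics's own window allows nothing later than day 3; downstream work caps Physics at day 2.
Physics at day 2 is achievable: Physics in day 2, Algebra in day 3, Systems in day 1, Algorithms in day 3, Networks in day 3.

day 2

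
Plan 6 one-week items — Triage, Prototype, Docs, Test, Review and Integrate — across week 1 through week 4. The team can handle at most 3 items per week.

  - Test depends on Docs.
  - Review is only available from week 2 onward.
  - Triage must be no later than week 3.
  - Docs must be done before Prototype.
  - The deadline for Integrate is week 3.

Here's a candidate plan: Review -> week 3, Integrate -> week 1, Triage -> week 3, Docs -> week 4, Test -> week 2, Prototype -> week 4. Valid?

No — it violates: Test depends on Docs

The deadline for Integrate is week 3 — holds.
Docs must be done before Prototype — violated.
Triage must be no later than week 3 — holds.
Test depends on Docs — violated.
Review is only available from week 2 onward — holds.
The team can handle at most 3 items per week — holds.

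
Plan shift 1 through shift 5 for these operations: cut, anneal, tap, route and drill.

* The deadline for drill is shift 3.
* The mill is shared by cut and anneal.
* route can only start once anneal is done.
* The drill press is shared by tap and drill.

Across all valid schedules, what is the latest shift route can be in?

Precedence pushes route to at least shift 2.
route at shift 5 is achievable: tap in shift 2, drill in shift 1, cut in shift 2, anneal in shift 1, route in shift 5.

shift 5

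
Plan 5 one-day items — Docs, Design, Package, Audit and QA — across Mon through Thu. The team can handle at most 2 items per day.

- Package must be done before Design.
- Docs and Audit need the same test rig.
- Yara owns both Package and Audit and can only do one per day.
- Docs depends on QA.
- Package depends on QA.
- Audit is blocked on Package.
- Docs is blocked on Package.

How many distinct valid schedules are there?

Enumerating: Package in Tue; QA in Mon; Docs in Wed; Design in Wed; Audit in Thu | QA in Mon; Audit in Thu; Design in Thu; Docs in Wed; Package in Tue | Docs -> Thu, QA -> Mon, Audit -> Wed, Package -> Tue, Design -> Wed | Audit -> Wed; Package -> Tue; Docs -> Thu; QA -> Mon; Design -> Thu.

4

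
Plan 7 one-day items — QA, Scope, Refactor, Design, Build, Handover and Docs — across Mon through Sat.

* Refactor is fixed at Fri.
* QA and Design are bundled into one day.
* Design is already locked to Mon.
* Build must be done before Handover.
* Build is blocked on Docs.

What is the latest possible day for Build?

Precedence pushes Build to at least Tue; downstream work caps Build at Fri.
Build at Fri is achievable: Docs in Mon; QA in Mon; Build in Fri; Handover in Sat; Refactor in Fri; Design in Mon; Scope in Mon.

Fri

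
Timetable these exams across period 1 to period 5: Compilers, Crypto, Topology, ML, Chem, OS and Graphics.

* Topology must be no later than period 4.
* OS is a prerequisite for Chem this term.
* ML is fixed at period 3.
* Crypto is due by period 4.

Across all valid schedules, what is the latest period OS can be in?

Downstream work caps OS at period 4.
OS at period 4 is achievable: ML=period 3, OS=period 4, Graphics=period 1, Compilers=period 1, Chem=period 5, Topology=period 1, Crypto=period 1.

period 4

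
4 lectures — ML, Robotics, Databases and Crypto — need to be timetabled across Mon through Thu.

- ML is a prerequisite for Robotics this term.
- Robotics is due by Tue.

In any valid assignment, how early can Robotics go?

Precedence pushes Robotics to at least Tue; Robotics's own window allows nothing later than Tue.
Robotics at Tue is achievable: Robotics -> Tue; ML -> Mon; Databases -> Mon; Crypto -> Mon.

Tue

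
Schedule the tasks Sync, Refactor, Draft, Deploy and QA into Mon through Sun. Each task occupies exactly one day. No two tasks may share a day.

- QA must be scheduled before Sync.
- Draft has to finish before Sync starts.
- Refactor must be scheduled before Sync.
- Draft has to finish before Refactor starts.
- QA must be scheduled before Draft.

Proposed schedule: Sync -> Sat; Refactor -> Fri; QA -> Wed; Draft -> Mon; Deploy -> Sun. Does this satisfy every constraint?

QA must be scheduled before Draft — violated.
Refactor must be scheduled before Sync — holds.
Draft has to finish before Sync starts — holds.
No two tasks may share a day — holds.
QA must be scheduled before Sync — holds.
Draft has to finish before Refactor starts — holds.

No. QA must be scheduled before Draft is not satisfied.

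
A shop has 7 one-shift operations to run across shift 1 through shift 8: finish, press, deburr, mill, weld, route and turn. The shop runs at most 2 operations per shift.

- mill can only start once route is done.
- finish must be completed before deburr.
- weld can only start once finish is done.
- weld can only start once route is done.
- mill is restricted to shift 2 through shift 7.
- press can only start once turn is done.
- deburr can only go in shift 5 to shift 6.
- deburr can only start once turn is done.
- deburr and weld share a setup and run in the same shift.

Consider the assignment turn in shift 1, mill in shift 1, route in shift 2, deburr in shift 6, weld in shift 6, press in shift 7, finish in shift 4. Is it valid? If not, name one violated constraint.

deburr can only go in shift 5 to shift 6 — holds.
deburr and weld share a setup and run in the same shift — holds.
mill can only start once route is done — violated.
press can only start once turn is done — holds.
weld can only start once route is done — holds.
weld can only start once finish is done — holds.
The shop runs at most 2 operations per shift — holds.
deburr can only start once turn is done — holds.
mill is restricted to shift 2 through shift 7 — violated.
finish must be completed before deburr — holds.

No — it violates: mill is restricted to shift 2 through shift 7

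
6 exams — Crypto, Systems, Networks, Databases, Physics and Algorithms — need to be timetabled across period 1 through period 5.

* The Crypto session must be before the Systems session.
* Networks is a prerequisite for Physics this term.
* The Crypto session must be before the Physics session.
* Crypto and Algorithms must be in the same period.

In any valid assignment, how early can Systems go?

period 2

Precedence pushes Systems to at least period 2.
Systems at period 2 is achievable: Physics=period 2, Databases=period 1, Systems=period 2, Networks=period 1, Algorithms=period 1, Crypto=period 1.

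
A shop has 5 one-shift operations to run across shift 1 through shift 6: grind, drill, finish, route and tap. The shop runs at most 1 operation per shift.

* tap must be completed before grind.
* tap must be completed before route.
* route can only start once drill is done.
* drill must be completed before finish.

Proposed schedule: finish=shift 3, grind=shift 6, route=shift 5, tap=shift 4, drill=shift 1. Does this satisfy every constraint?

Yes, all constraints hold

tap must be completed before grind — holds.
drill must be completed before finish — holds.
tap must be completed before route — holds.
route can only start once drill is done — holds.
The shop runs at most 1 operation per shift — holds.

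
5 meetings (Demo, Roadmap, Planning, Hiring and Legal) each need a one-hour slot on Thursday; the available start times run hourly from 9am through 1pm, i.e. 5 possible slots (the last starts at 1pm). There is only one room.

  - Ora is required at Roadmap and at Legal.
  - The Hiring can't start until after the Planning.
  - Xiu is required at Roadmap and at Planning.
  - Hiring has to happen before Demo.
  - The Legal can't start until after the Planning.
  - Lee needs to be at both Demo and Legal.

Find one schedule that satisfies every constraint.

Roadmap=1pm, Legal=12pm, Planning=9am, Hiring=10am, Demo=11am

Checking: Hiring(10am) before Demo(11am); Planning(9am) before Hiring(10am); Planning(9am) before Legal(12pm); Demo(11am) != Legal(12pm); Roadmap(1pm) != Legal(12pm); Roadmap(1pm) != Planning(9am); max 1 per slot (cap 1).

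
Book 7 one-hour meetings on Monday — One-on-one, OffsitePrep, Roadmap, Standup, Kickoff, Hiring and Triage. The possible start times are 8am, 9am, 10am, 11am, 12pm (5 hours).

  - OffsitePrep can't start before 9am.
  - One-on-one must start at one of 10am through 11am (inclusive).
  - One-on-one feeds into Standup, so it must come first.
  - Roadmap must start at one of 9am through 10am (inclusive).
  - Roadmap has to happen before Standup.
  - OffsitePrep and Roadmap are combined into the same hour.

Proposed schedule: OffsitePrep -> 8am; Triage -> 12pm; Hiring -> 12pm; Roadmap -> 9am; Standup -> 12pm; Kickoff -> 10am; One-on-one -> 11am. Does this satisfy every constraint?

OffsitePrep can't start before 9am — violated.
One-on-one must start at one of 10am through 11am (inclusive) — holds.
One-on-one feeds into Standup, so it must come first — holds.
Roadmap has to happen before Standup — holds.
Roadmap must start at one of 9am through 10am (inclusive) — holds.
OffsitePrep and Roadmap are combined into the same hour — violated.

No. OffsitePrep can't start before 9am is not satisfied.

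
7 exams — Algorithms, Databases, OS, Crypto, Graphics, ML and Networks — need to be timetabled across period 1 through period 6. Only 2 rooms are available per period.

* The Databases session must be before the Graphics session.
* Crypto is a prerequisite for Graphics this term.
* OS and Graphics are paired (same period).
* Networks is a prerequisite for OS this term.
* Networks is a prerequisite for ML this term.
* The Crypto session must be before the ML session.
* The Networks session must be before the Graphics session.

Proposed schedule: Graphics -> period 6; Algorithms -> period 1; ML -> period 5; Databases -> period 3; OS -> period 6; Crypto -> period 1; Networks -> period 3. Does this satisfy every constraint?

Yes

The Networks session must be before the Graphics session — holds.
Networks is a prerequisite for OS this term — holds.
Crypto is a prerequisite for Graphics this term — holds.
The Databases session must be before the Graphics session — holds.
OS and Graphics are paired (same period) — holds.
The Crypto session must be before the ML session — holds.
Only 2 rooms are available per period — holds.
Networks is a prerequisite for ML this term — holds.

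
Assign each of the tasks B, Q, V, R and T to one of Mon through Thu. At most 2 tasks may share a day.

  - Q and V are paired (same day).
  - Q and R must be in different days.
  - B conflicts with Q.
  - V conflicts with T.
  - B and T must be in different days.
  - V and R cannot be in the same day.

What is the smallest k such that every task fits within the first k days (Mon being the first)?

3 days

With at most 2 per day and 5 tasks, at least 3 days are needed.
3 works (last occupied day: Wed): for example Q=Tue, V=Tue, B=Mon, R=Mon, T=Wed.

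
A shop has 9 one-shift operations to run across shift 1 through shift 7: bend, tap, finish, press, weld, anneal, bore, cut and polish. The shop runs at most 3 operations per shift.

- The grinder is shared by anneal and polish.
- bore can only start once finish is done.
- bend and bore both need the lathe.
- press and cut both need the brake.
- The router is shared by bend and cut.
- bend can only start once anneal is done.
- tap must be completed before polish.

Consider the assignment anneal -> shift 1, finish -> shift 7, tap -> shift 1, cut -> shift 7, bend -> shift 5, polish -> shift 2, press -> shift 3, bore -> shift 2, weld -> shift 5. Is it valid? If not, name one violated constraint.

Invalid. bore can only start once finish is done.

tap must be completed before polish — holds.
The shop runs at most 3 operations per shift — holds.
The router is shared by bend and cut — holds.
bore can only start once finish is done — violated.
press and cut both need the brake — holds.
bend can only start once anneal is done — holds.
The grinder is shared by anneal and polish — holds.
bend and bore both need the lathe — holds.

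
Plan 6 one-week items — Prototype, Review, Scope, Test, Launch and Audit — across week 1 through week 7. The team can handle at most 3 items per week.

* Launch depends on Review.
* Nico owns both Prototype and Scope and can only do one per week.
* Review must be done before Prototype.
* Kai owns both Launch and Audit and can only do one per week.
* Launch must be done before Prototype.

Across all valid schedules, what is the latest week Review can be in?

week 5

Downstream work caps Review at week 5.
Review at week 5 is achievable: Audit -> week 1, Prototype -> week 7, Test -> week 1, Launch -> week 6, Review -> week 5, Scope -> week 1.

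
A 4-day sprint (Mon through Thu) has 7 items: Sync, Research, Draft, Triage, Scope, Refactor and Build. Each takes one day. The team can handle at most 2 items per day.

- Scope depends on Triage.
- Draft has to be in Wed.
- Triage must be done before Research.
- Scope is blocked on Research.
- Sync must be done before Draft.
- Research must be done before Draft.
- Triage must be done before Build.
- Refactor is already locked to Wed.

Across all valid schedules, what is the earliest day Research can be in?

Precedence pushes Research to at least Tue; downstream work caps Research at Tue.
Research at Tue is achievable: Scope=Thu, Research=Tue, Build=Tue, Refactor=Wed, Triage=Mon, Draft=Wed, Sync=Mon.

Tue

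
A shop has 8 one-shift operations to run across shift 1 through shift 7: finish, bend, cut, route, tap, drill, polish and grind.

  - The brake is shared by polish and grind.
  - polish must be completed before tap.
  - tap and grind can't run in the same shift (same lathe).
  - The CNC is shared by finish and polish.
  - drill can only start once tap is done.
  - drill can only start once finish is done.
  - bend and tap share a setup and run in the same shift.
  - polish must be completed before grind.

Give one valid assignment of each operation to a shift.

bend=shift 2, tap=shift 2, grind=shift 3, polish=shift 1, drill=shift 3, cut=shift 1, route=shift 1, finish=shift 2

Checking: finish(shift 2) before drill(shift 3); polish(shift 1) before tap(shift 2); polish(shift 1) before grind(shift 3); tap(shift 2) before drill(shift 3); polish(shift 1) != grind(shift 3); finish(shift 2) != polish(shift 1); tap(shift 2) != grind(shift 3); bend = tap = shift 2.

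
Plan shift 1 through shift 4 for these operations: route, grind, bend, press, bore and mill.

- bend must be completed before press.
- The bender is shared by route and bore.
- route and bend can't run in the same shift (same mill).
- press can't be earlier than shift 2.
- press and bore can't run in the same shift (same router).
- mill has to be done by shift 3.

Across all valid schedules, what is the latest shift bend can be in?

Downstream work caps bend at shift 3.
bend at shift 3 is achievable: mill=shift 1, press=shift 4, bend=shift 3, route=shift 1, grind=shift 1, bore=shift 2.

shift 3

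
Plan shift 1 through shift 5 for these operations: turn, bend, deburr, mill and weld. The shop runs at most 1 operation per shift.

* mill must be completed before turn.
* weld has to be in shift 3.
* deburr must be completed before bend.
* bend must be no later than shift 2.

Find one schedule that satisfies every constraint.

turn -> shift 5, mill -> shift 4, weld -> shift 3, deburr -> shift 1, bend -> shift 2

Checking: deburr(shift 1) before bend(shift 2); mill(shift 4) before turn(shift 5); bend=shift 2 in [shift 1,shift 2]; weld=shift 3 in [shift 3,shift 3]; max 1 per shift (cap 1).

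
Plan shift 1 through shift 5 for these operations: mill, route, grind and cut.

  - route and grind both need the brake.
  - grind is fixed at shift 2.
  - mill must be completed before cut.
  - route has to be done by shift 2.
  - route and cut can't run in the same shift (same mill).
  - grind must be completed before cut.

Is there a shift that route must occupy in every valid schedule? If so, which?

shift 1

route's window is shift 1–shift 2.
grind is fixed at shift 2, and route can't share a shift with grind.
So route must be shift 1.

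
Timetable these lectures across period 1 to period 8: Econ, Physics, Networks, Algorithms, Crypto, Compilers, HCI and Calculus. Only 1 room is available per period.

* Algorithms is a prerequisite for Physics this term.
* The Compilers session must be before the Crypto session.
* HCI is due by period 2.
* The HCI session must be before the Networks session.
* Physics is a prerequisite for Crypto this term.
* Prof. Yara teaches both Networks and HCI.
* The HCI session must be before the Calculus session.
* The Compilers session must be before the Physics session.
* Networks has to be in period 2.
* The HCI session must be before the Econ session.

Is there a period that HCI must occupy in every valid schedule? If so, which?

HCI's window is period 1–period 2.
Networks is fixed at period 2, and HCI can't share a period with Networks.
So HCI must be period 1.

period 1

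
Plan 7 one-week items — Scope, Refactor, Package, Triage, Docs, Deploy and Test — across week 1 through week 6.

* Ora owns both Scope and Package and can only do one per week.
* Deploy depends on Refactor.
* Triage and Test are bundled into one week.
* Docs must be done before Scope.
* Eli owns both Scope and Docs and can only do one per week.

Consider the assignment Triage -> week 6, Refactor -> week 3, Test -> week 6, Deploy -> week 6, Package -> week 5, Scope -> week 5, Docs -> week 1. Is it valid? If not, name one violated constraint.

No. Ora owns both Scope and Package and can only do one per week is not satisfied.

Ora owns both Scope and Package and can only do one per week — violated.
Triage and Test are bundled into one week — holds.
Deploy depends on Refactor — holds.
Eli owns both Scope and Docs and can only do one per week — holds.
Docs must be done before Scope — holds.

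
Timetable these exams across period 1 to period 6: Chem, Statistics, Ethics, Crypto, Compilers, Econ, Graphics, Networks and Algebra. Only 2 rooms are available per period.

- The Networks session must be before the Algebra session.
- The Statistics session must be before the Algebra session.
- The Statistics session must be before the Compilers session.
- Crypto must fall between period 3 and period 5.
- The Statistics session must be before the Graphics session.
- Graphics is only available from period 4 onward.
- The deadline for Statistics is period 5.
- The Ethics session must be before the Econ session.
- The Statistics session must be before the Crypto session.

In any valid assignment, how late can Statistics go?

period 4

Statistics's own window allows nothing later than period 5; downstream work caps Statistics at period 4.
Statistics at period 4 is achievable: Networks -> period 1; Algebra -> period 6; Crypto -> period 5; Graphics -> period 5; Chem -> period 2; Econ -> period 2; Ethics -> period 1; Compilers -> period 6; Statistics -> period 4.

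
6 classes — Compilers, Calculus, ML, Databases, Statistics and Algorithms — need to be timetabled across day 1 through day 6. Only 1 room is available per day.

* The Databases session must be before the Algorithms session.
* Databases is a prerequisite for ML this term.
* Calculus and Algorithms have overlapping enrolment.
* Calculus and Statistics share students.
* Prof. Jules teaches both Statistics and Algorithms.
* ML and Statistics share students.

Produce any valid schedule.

Calculus -> day 5, Databases -> day 1, Statistics -> day 6, Algorithms -> day 3, Compilers -> day 4, ML -> day 2

Checking: Databases(day 1) before ML(day 2); Databases(day 1) before Algorithms(day 3); ML(day 2) != Statistics(day 6); Calculus(day 5) != Algorithms(day 3); Calculus(day 5) != Statistics(day 6); Statistics(day 6) != Algorithms(day 3); max 1 per day (cap 1).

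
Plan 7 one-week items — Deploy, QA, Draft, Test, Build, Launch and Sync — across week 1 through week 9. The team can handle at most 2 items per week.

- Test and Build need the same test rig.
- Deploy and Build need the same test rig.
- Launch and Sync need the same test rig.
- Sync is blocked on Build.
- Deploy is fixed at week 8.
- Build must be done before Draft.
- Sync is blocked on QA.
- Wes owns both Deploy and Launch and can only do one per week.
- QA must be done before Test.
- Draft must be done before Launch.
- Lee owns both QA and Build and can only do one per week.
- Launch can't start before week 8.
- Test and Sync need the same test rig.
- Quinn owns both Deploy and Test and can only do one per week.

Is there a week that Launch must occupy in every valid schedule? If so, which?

week 9

Launch's window is week 8–week 9.
Deploy is fixed at week 8, and Launch can't share a week with Deploy.
So Launch must be week 9.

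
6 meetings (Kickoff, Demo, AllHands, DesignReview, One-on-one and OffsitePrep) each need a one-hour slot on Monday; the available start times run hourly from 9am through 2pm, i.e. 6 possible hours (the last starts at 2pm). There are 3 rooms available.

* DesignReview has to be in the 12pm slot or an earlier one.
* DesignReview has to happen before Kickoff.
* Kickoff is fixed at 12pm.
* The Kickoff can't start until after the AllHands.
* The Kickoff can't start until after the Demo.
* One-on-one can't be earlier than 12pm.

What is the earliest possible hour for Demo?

9am

Downstream work caps Demo at 11am.
Demo at 9am is achievable: DesignReview=9am; AllHands=9am; Kickoff=12pm; One-on-one=12pm; Demo=9am; OffsitePrep=10am.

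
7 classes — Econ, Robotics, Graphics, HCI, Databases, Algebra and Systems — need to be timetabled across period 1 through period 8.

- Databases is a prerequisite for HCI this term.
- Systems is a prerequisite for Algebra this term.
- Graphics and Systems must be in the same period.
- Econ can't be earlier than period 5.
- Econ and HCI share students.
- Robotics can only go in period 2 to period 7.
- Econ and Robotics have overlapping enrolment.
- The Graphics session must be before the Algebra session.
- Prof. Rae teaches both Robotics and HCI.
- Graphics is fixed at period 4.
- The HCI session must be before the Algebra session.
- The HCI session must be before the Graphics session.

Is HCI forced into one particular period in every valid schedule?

HCI can be period 2 (e.g. Databases in period 1, Econ in period 5, HCI in period 2, Algebra in period 5, Graphics in period 4, Systems in period 4, Robotics in period 3) or period 3 (e.g. HCI in period 3; Graphics in period 4; Robotics in period 2; Algebra in period 5; Databases in period 1; Systems in period 4; Econ in period 5).

No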